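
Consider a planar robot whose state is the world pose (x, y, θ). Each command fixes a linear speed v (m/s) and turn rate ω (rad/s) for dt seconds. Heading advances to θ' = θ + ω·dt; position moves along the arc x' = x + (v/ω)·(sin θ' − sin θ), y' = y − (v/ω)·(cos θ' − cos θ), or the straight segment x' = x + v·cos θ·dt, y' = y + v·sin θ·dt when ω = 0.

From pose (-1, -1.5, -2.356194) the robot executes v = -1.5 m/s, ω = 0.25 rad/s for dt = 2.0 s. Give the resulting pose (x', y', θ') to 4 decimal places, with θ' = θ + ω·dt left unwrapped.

θ' = -2.3562 + 0.25·2.0 = -1.8562
R = v/ω = -1.5/0.25 = -6.0000
x' = -1 + -6.0000·(sin -1.8562 − sin -2.3562) = 0.5147
y' = -1.5 − -6.0000·(cos -1.8562 − cos -2.3562) = 1.0534

(0.5147, 1.0534, -1.8562)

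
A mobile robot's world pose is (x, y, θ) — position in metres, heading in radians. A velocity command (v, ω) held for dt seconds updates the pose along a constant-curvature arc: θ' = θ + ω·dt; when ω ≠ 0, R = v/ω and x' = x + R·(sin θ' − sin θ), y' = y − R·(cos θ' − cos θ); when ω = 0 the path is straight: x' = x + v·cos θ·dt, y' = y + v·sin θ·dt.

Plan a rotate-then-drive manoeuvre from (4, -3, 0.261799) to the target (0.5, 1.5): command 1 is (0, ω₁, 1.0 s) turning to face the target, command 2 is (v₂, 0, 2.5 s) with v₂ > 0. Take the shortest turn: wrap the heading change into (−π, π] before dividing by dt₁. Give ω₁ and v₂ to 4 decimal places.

ω₁ = 1.9700, v₂ = 2.2804

heading to target = atan2(1.5−-3, 0.5−4) = 2.2318
Δθ = wrap(2.2318 − 0.2618) = 1.9700; ω₁ = Δθ/dt₁ = 1.9700
distance = √((0.5−4)² + (1.5−-3)²) = 5.7009; v₂ = distance/dt₂ = 2.2804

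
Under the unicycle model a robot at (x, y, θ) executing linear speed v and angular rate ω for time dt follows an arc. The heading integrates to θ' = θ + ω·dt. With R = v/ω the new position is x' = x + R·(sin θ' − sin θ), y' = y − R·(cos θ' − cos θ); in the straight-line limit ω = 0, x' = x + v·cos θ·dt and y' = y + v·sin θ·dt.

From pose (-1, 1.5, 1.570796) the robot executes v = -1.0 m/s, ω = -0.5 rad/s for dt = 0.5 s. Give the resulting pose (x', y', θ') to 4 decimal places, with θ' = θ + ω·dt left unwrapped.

θ' = 1.5708 + -0.5·0.5 = 1.3208
R = v/ω = -1.0/-0.5 = 2.0000
x' = -1 + 2.0000·(sin 1.3208 − sin 1.5708) = -1.0622
y' = 1.5 − 2.0000·(cos 1.3208 − cos 1.5708) = 1.0052

(-1.0622, 1.0052, 1.3208)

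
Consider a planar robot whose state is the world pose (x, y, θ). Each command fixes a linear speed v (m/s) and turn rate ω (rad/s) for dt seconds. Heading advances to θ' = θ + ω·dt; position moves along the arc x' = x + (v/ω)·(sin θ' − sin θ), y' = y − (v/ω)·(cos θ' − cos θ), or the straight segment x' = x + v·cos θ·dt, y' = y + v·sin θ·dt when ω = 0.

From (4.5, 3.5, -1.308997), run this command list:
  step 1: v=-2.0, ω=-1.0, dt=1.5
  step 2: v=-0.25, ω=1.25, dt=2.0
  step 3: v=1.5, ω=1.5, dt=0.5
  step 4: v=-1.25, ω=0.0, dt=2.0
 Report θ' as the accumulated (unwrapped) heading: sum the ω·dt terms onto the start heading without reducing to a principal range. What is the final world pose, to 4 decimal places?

step 1: θ'=-2.8090 (R=2.0000) → pose (5.7789, 5.9080, -2.8090)
step 2: θ'=-0.3090 (R=-0.2000) → pose (5.7744, 6.2876, -0.3090)
step 3: θ'=0.4410 (R=1.0000) → pose (6.5053, 6.3359, 0.4410)
step 4: θ'=0.4410 (straight) → pose (4.2445, 5.2688, 0.4410)

(4.2445, 5.2688, 0.4410)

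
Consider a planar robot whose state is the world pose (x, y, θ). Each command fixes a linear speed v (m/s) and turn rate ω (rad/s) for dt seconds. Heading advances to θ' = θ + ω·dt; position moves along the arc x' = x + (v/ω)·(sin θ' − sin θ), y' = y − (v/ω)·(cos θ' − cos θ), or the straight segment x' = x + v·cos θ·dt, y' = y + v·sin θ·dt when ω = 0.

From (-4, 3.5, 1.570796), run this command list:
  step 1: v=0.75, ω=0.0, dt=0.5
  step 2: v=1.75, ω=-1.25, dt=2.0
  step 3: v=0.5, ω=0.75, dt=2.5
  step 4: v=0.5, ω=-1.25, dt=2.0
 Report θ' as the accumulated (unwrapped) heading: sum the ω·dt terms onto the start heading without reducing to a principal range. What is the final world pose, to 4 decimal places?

(0.3207, 4.4944, -1.5542)

step 1: θ'=1.5708 (straight) → pose (-4.0000, 3.8750, 1.5708)
step 2: θ'=-0.9292 (R=-1.4000) → pose (-1.4784, 4.7129, -0.9292)
step 3: θ'=0.9458 (R=0.6667) → pose (-0.4037, 4.7218, 0.9458)
step 4: θ'=-1.5542 (R=-0.4000) → pose (0.3207, 4.4944, -1.5542)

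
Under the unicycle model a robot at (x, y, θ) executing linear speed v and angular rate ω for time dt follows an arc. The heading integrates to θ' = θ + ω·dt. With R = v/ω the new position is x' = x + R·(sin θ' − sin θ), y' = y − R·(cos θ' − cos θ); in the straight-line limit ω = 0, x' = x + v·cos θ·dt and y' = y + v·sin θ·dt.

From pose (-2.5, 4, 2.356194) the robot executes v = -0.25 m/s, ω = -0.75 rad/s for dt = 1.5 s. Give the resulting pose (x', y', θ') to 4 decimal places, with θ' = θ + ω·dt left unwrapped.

(-2.4214, 3.6533, 1.2312)

θ' = 2.3562 + -0.75·1.5 = 1.2312
R = v/ω = -0.25/-0.75 = 0.3333
x' = -2.5 + 0.3333·(sin 1.2312 − sin 2.3562) = -2.4214
y' = 4 − 0.3333·(cos 1.2312 − cos 2.3562) = 3.6533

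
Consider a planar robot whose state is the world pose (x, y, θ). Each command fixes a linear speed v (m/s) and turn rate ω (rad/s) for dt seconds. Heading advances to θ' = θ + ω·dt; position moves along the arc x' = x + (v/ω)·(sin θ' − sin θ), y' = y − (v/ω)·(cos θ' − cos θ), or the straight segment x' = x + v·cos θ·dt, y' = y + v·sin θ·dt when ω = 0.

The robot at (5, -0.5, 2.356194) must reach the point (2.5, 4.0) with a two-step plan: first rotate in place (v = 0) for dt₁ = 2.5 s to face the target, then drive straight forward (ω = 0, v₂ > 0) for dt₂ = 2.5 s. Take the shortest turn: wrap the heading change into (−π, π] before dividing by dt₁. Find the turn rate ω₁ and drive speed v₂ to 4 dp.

heading to target = atan2(4−-0.5, 2.5−5) = 2.0779
Δθ = wrap(2.0779 − 2.3562) = -0.2783; ω₁ = Δθ/dt₁ = -0.1113
distance = √((2.5−5)² + (4−-0.5)²) = 5.1478; v₂ = distance/dt₂ = 2.0591

ω₁ = -0.1113, v₂ = 2.0591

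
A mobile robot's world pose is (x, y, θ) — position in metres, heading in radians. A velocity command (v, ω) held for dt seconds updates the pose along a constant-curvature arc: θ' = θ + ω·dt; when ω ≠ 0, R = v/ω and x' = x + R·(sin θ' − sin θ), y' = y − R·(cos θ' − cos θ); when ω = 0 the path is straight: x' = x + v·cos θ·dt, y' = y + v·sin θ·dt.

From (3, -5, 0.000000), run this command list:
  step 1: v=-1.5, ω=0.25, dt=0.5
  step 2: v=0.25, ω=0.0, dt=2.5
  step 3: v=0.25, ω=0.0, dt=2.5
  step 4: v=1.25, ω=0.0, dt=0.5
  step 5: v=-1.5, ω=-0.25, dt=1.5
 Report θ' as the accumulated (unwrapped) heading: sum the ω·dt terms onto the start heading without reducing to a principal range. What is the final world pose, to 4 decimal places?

(1.8799, -4.6733, -0.2500)

step 1: θ'=0.1250 (R=-6.0000) → pose (2.2520, -5.0468, 0.1250)
step 2: θ'=0.1250 (straight) → pose (2.8721, -4.9689, 0.1250)
step 3: θ'=0.1250 (straight) → pose (3.4922, -4.8910, 0.1250)
step 4: θ'=0.1250 (straight) → pose (4.1123, -4.8130, 0.1250)
step 5: θ'=-0.2500 (R=6.0000) → pose (1.8799, -4.6733, -0.2500)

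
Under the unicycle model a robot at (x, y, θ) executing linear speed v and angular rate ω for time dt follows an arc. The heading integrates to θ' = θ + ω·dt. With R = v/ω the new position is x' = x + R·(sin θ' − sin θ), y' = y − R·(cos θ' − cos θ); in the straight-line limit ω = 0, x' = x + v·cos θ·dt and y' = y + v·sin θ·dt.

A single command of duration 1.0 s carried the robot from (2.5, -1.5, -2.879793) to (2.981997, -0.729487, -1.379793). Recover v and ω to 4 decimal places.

Δθ = -1.379793 − -2.879793 = 1.500000
ω = Δθ/dt = 1.500000/1.0 = 1.5000
R = −Δy/(cos θ' − cos θ) = -0.6667
v = R·ω = -0.6667·1.5000 = -1.0000

v = -1.0000, ω = 1.5000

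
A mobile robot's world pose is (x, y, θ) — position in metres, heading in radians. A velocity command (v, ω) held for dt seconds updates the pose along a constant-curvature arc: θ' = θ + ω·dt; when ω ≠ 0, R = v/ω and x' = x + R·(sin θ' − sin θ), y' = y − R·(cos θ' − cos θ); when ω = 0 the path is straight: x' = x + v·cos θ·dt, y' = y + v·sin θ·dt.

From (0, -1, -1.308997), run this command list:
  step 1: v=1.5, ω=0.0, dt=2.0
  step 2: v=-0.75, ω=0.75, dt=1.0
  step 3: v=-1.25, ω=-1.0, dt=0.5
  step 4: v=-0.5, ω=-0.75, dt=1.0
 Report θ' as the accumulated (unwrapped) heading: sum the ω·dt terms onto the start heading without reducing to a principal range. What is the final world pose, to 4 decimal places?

step 1: θ'=-1.3090 (straight) → pose (0.7765, -3.8978, -1.3090)
step 2: θ'=-0.5590 (R=-1.0000) → pose (0.3409, -3.3088, -0.5590)
step 3: θ'=-1.0590 (R=1.2500) → pose (-0.0860, -2.8613, -1.0590)
step 4: θ'=-1.8090 (R=0.6667) → pose (-0.1526, -2.3775, -1.8090)

(-0.1526, -2.3775, -1.8090)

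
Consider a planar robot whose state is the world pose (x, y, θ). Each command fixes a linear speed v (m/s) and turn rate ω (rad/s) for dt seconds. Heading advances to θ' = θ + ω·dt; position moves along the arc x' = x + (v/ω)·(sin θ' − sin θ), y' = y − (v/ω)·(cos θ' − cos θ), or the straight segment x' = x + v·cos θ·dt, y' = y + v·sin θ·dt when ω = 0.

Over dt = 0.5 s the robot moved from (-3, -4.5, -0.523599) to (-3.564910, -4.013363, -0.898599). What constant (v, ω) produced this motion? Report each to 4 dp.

Δθ = -0.898599 − -0.523599 = -0.375000
ω = Δθ/dt = -0.375000/0.5 = -0.7500
R = Δx/(sin θ' − sin θ) = 2.0000
v = R·ω = 2.0000·-0.7500 = -1.5000

v = -1.5000, ω = -0.7500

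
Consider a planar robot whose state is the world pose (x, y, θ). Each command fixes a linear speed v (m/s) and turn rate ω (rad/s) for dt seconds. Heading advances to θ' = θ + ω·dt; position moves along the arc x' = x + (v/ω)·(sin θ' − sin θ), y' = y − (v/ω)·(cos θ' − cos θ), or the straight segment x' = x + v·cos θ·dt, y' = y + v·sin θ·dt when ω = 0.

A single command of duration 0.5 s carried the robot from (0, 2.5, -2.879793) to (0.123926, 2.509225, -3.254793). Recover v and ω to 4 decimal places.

Δθ = -3.254793 − -2.879793 = -0.375000
ω = Δθ/dt = -0.375000/0.5 = -0.7500
R = Δx/(sin θ' − sin θ) = 0.3333
v = R·ω = 0.3333·-0.7500 = -0.2500

v = -0.2500, ω = -0.7500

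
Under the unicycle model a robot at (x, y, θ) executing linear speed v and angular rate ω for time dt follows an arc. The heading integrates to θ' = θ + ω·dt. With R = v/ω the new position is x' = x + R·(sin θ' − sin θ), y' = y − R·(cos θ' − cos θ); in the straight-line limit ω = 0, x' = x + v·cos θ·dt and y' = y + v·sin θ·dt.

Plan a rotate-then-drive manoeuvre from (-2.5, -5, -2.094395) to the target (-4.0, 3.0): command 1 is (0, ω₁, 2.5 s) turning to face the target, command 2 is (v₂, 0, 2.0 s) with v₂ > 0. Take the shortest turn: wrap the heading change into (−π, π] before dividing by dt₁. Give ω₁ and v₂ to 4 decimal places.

heading to target = atan2(3−-5, -4−-2.5) = 1.7561
Δθ = wrap(1.7561 − -2.0944) = -2.4326; ω₁ = Δθ/dt₁ = -0.9731
distance = √((-4−-2.5)² + (3−-5)²) = 8.1394; v₂ = distance/dt₂ = 4.0697

ω₁ = -0.9731, v₂ = 4.0697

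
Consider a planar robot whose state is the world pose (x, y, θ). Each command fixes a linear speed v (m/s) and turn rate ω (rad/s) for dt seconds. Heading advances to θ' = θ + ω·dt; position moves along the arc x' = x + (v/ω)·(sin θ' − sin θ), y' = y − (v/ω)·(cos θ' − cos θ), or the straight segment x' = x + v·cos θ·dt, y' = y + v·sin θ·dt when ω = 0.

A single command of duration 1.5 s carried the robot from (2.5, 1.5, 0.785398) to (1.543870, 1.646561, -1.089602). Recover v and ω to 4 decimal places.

Δθ = -1.089602 − 0.785398 = -1.875000
ω = Δθ/dt = -1.875000/1.5 = -1.2500
R = Δx/(sin θ' − sin θ) = 0.6000
v = R·ω = 0.6000·-1.2500 = -0.7500

v = -0.7500, ω = -1.2500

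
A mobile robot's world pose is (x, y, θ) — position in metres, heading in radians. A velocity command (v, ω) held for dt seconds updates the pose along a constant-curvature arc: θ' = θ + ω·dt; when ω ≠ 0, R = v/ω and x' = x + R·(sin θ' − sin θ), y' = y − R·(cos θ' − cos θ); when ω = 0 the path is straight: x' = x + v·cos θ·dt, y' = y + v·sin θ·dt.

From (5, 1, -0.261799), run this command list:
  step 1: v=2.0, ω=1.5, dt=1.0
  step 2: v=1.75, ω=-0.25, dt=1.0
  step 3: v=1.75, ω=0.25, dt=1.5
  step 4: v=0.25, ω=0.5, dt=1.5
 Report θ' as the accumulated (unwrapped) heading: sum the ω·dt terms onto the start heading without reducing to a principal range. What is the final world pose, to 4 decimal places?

(8.3199, 6.1882, 2.1132)

step 1: θ'=1.2382 (R=1.3333) → pose (6.6054, 1.8526, 1.2382)
step 2: θ'=0.9882 (R=-7.0000) → pose (7.3765, 3.4184, 0.9882)
step 3: θ'=1.3632 (R=7.0000) → pose (8.3809, 5.8270, 1.3632)
step 4: θ'=2.1132 (R=0.5000) → pose (8.3199, 6.1882, 2.1132)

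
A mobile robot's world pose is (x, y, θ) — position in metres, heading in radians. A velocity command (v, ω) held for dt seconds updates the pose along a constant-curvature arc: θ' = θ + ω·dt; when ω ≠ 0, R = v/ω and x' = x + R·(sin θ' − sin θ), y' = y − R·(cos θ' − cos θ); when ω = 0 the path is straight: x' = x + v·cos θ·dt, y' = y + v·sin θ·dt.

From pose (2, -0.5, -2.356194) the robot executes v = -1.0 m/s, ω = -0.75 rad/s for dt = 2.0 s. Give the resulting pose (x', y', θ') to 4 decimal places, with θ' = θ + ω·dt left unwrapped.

θ' = -2.3562 + -0.75·2.0 = -3.8562
R = v/ω = -1.0/-0.75 = 1.3333
x' = 2 + 1.3333·(sin -3.8562 − sin -2.3562) = 3.8166
y' = -0.5 − 1.3333·(cos -3.8562 − cos -2.3562) = -0.4357

(3.8166, -0.4357, -3.8562)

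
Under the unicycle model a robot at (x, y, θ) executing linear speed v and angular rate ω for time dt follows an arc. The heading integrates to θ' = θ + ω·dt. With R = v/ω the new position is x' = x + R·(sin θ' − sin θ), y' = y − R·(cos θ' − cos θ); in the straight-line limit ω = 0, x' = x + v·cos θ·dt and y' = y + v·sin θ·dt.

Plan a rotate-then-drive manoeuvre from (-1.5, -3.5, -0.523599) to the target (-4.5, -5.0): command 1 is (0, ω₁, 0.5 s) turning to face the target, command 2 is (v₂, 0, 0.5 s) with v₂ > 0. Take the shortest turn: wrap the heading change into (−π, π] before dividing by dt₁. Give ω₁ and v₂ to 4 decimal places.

ω₁ = -4.3087, v₂ = 6.7082

heading to target = atan2(-5−-3.5, -4.5−-1.5) = -2.6779
Δθ = wrap(-2.6779 − -0.5236) = -2.1543; ω₁ = Δθ/dt₁ = -4.3087
distance = √((-4.5−-1.5)² + (-5−-3.5)²) = 3.3541; v₂ = distance/dt₂ = 6.7082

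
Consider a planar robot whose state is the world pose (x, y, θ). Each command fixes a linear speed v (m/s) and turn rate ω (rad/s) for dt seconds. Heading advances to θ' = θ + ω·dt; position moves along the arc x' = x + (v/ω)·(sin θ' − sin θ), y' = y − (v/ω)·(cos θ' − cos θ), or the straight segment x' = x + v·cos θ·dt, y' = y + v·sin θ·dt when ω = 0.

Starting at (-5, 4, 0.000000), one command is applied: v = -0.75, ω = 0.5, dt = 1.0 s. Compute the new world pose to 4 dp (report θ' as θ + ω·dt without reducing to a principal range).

θ' = 0.0000 + 0.5·1.0 = 0.5000
R = v/ω = -0.75/0.5 = -1.5000
x' = -5 + -1.5000·(sin 0.5000 − sin 0.0000) = -5.7191
y' = 4 − -1.5000·(cos 0.5000 − cos 0.0000) = 3.8164

(-5.7191, 3.8164, 0.5000)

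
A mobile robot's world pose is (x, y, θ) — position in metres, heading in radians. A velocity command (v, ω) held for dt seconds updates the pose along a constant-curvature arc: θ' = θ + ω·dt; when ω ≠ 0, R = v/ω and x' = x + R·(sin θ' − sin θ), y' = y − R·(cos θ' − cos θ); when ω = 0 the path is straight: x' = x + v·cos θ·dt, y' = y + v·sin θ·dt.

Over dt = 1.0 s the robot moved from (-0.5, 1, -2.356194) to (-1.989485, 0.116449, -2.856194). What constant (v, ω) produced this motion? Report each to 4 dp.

Δθ = -2.856194 − -2.356194 = -0.500000
ω = Δθ/dt = -0.500000/1.0 = -0.5000
R = Δx/(sin θ' − sin θ) = -3.5000
v = R·ω = -3.5000·-0.5000 = 1.7500

v = 1.7500, ω = -0.5000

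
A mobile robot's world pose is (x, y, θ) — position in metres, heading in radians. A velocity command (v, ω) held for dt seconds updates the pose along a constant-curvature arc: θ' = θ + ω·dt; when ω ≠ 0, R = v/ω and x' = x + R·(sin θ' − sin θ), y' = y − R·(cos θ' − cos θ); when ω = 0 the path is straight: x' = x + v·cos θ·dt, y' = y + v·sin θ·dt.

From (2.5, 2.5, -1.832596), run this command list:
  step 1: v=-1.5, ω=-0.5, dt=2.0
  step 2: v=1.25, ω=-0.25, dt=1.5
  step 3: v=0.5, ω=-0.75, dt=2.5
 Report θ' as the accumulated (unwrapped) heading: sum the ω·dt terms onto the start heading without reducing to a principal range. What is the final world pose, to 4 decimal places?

step 1: θ'=-2.8326 (R=3.0000) → pose (4.4855, 4.5815, -2.8326)
step 2: θ'=-3.2076 (R=-5.0000) → pose (2.6352, 4.3555, -3.2076)
step 3: θ'=-5.0826 (R=-0.6667) → pose (2.0576, 5.2620, -5.0826)

(2.0576, 5.2620, -5.0826)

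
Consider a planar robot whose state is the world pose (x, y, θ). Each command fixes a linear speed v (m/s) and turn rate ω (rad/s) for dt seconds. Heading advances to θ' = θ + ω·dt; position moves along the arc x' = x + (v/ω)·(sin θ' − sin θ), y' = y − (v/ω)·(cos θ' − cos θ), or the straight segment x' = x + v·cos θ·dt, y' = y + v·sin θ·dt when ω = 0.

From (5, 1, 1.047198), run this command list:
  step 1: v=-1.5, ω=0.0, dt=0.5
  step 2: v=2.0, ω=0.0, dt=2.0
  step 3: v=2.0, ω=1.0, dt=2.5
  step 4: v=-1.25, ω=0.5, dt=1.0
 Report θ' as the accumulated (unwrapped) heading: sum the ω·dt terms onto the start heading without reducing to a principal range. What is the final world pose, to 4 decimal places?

step 1: θ'=1.0472 (straight) → pose (4.6250, 0.3505, 1.0472)
step 2: θ'=1.0472 (straight) → pose (6.6250, 3.8146, 1.0472)
step 3: θ'=3.5472 (R=2.0000) → pose (4.1038, 6.6523, 3.5472)
step 4: θ'=4.0472 (R=-2.5000) → pose (5.0844, 7.4064, 4.0472)

(5.0844, 7.4064, 4.0472)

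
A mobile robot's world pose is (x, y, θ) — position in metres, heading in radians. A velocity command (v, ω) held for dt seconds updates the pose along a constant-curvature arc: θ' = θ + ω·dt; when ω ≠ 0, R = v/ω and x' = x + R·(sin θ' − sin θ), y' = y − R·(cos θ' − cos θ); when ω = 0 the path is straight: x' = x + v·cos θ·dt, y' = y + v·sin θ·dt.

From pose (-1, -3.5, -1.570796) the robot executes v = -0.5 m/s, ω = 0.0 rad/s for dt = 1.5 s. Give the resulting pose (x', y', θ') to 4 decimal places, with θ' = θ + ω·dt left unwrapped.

(-1.0000, -2.7500, -1.5708)

θ' = -1.5708 + 0.0·1.5 = -1.5708
ω = 0 → straight: x' = -1 + -0.5·cos(-1.5708)·1.5 = -1.0000
y' = -3.5 + -0.5·sin(-1.5708)·1.5 = -2.7500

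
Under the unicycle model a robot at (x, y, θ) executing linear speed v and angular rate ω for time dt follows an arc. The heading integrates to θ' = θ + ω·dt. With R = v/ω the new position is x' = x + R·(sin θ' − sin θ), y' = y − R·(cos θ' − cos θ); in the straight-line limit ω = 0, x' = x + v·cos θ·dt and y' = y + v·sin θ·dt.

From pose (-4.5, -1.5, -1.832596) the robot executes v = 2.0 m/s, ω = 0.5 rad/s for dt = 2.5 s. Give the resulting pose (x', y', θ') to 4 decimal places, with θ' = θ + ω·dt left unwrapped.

θ' = -1.8326 + 0.5·2.5 = -0.5826
R = v/ω = 2.0/0.5 = 4.0000
x' = -4.5 + 4.0000·(sin -0.5826 − sin -1.8326) = -2.8371
y' = -1.5 − 4.0000·(cos -0.5826 − cos -1.8326) = -5.8754

(-2.8371, -5.8754, -0.5826)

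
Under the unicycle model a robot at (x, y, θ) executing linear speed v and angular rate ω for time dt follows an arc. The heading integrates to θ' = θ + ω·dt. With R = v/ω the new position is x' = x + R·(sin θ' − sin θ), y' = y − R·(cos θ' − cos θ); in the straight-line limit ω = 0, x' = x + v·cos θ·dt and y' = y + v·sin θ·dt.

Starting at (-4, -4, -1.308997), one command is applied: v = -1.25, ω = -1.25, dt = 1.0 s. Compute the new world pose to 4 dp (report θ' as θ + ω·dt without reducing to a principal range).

(-3.5843, -2.9061, -2.5590)

θ' = -1.3090 + -1.25·1.0 = -2.5590
R = v/ω = -1.25/-1.25 = 1.0000
x' = -4 + 1.0000·(sin -2.5590 − sin -1.3090) = -3.5843
y' = -4 − 1.0000·(cos -2.5590 − cos -1.3090) = -2.9061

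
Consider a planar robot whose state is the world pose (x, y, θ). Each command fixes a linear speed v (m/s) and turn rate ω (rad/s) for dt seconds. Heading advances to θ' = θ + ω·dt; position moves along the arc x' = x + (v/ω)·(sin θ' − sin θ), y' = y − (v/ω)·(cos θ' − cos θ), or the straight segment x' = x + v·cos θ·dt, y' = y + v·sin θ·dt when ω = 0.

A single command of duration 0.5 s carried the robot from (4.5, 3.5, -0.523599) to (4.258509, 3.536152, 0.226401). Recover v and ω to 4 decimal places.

Δθ = 0.226401 − -0.523599 = 0.750000
ω = Δθ/dt = 0.750000/0.5 = 1.5000
R = Δx/(sin θ' − sin θ) = -0.3333
v = R·ω = -0.3333·1.5000 = -0.5000

v = -0.5000, ω = 1.5000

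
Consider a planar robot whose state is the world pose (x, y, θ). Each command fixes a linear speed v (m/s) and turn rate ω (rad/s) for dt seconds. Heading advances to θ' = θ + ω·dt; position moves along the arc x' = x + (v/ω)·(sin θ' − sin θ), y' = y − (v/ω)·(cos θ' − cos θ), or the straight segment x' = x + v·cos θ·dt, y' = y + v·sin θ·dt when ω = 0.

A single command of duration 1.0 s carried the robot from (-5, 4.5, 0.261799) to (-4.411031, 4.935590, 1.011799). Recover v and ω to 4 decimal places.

v = 0.7500, ω = 0.7500

Δθ = 1.011799 − 0.261799 = 0.750000
ω = Δθ/dt = 0.750000/1.0 = 0.7500
R = Δx/(sin θ' − sin θ) = 1.0000
v = R·ω = 1.0000·0.7500 = 0.7500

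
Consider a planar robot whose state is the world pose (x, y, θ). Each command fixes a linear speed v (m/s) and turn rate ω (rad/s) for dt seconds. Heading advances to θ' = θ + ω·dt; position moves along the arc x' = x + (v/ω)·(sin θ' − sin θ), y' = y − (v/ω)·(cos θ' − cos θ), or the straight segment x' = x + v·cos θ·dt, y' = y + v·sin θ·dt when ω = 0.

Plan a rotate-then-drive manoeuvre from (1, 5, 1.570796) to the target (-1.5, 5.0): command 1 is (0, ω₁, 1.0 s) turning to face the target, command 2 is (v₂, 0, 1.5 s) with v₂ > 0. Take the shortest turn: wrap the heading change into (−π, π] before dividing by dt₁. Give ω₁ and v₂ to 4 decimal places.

heading to target = atan2(5−5, -1.5−1) = 3.1416
Δθ = wrap(3.1416 − 1.5708) = 1.5708; ω₁ = Δθ/dt₁ = 1.5708
distance = √((-1.5−1)² + (5−5)²) = 2.5000; v₂ = distance/dt₂ = 1.6667

ω₁ = 1.5708, v₂ = 1.6667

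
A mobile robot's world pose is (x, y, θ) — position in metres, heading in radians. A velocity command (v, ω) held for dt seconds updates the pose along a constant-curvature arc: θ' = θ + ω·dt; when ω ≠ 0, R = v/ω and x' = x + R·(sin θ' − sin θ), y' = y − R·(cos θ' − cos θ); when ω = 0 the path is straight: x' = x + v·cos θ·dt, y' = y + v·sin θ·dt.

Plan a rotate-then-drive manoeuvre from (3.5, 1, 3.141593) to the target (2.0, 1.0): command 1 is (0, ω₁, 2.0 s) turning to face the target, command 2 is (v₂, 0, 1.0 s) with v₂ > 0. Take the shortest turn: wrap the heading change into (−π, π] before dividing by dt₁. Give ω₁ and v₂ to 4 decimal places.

heading to target = atan2(1−1, 2−3.5) = 3.1416
Δθ = wrap(3.1416 − 3.1416) = 0.0000; ω₁ = Δθ/dt₁ = 0.0000
distance = √((2−3.5)² + (1−1)²) = 1.5000; v₂ = distance/dt₂ = 1.5000

ω₁ = 0.0000, v₂ = 1.5000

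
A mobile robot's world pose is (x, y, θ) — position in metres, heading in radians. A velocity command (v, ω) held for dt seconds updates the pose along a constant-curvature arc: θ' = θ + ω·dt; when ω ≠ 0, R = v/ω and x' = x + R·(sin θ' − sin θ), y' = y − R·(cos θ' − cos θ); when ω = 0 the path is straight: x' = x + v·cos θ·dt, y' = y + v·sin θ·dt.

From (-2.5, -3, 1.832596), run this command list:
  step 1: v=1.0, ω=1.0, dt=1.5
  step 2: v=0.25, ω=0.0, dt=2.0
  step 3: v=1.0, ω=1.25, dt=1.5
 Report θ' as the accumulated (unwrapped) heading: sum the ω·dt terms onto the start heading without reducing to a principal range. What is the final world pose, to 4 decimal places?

step 1: θ'=3.3326 (R=1.0000) → pose (-3.6558, -2.2770, 3.3326)
step 2: θ'=3.3326 (straight) → pose (-4.1467, -2.3719, 3.3326)
step 3: θ'=5.2076 (R=0.8000) → pose (-4.6987, -3.5375, 5.2076)

(-4.6987, -3.5375, 5.2076)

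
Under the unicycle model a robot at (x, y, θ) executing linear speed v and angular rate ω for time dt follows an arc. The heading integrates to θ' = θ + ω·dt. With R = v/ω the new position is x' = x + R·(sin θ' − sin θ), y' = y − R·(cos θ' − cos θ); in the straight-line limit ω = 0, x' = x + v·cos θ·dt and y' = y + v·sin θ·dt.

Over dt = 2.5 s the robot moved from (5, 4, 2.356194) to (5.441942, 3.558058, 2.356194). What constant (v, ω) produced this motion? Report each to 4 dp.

v = -0.2500, ω = 0.0000

Δθ = 2.356194 − 2.356194 = 0.000000
ω = Δθ/dt = 0.000000/2.5 = 0.0000
ω = 0 → v = (Δx·cos θ + Δy·sin θ)/dt = -0.2500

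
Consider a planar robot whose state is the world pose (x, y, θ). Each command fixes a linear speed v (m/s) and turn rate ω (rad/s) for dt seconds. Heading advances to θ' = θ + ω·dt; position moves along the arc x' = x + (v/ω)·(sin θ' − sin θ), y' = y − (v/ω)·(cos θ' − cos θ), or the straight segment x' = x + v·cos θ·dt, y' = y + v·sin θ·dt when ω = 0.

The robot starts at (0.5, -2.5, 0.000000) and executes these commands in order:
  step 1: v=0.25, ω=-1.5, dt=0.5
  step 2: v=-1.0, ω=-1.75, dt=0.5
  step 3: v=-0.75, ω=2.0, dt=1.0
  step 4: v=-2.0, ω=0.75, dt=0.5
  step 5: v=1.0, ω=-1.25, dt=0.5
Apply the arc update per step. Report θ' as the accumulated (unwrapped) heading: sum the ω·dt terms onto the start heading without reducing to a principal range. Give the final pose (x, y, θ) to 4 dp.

step 1: θ'=-0.7500 (R=-0.1667) → pose (0.6136, -2.5447, -0.7500)
step 2: θ'=-1.6250 (R=0.5714) → pose (0.4325, -2.0957, -1.6250)
step 3: θ'=0.3750 (R=-0.3750) → pose (-0.0793, -1.7264, 0.3750)
step 4: θ'=0.7500 (R=-2.6667) → pose (-0.9203, -2.2566, 0.7500)
step 5: θ'=0.1250 (R=-0.8000) → pose (-0.4747, -2.0482, 0.1250)

(-0.4747, -2.0482, 0.1250)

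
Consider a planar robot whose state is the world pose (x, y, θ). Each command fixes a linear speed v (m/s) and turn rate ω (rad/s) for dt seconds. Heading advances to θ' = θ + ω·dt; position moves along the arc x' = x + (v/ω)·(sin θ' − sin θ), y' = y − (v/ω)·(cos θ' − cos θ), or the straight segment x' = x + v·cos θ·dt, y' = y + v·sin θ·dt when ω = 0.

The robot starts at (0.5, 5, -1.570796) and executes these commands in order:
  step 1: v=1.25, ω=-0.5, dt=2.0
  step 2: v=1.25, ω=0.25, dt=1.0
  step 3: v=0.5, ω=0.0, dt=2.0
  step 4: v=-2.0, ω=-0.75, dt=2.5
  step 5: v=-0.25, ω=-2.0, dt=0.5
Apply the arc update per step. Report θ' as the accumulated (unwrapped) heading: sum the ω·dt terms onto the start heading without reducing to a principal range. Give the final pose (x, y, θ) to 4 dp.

step 1: θ'=-2.5708 (R=-2.5000) → pose (-0.6492, 2.8963, -2.5708)
step 2: θ'=-2.3208 (R=5.0000) → pose (-1.6062, 2.0972, -2.3208)
step 3: θ'=-2.3208 (straight) → pose (-2.2878, 1.3655, -2.3208)
step 4: θ'=-4.1958 (R=2.6667) → pose (1.9820, 0.8649, -4.1958)
step 5: θ'=-5.1958 (R=0.1250) → pose (1.9840, 0.7451, -5.1958)

(1.9840, 0.7451, -5.1958)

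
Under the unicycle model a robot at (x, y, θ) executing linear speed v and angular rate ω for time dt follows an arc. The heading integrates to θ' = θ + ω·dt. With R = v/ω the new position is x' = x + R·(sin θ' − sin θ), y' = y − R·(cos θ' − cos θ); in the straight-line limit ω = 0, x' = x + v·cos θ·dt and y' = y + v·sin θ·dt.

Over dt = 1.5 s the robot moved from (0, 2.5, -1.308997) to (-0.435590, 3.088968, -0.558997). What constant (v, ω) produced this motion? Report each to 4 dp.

Δθ = -0.558997 − -1.308997 = 0.750000
ω = Δθ/dt = 0.750000/1.5 = 0.5000
R = −Δy/(cos θ' − cos θ) = -1.0000
v = R·ω = -1.0000·0.5000 = -0.5000

v = -0.5000, ω = 0.5000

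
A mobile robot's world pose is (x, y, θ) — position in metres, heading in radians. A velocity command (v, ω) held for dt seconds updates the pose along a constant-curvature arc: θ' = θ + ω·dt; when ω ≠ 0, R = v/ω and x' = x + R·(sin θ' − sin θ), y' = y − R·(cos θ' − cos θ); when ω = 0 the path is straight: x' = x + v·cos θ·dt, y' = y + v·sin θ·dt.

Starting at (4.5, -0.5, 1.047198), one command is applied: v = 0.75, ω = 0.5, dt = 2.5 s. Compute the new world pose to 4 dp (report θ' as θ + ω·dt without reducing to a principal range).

(4.3223, 1.2463, 2.2972)

θ' = 1.0472 + 0.5·2.5 = 2.2972
R = v/ω = 0.75/0.5 = 1.5000
x' = 4.5 + 1.5000·(sin 2.2972 − sin 1.0472) = 4.3223
y' = -0.5 − 1.5000·(cos 2.2972 − cos 1.0472) = 1.2463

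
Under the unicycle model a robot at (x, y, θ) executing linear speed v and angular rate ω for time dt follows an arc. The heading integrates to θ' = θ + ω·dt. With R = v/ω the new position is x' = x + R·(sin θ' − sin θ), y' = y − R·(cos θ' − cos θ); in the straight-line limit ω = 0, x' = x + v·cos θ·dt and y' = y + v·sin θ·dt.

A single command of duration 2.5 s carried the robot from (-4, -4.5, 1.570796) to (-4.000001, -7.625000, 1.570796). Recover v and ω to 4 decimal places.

Δθ = 1.570796 − 1.570796 = 0.000000
ω = Δθ/dt = 0.000000/2.5 = 0.0000
ω = 0 → v = (Δx·cos θ + Δy·sin θ)/dt = -1.2500

v = -1.2500, ω = 0.0000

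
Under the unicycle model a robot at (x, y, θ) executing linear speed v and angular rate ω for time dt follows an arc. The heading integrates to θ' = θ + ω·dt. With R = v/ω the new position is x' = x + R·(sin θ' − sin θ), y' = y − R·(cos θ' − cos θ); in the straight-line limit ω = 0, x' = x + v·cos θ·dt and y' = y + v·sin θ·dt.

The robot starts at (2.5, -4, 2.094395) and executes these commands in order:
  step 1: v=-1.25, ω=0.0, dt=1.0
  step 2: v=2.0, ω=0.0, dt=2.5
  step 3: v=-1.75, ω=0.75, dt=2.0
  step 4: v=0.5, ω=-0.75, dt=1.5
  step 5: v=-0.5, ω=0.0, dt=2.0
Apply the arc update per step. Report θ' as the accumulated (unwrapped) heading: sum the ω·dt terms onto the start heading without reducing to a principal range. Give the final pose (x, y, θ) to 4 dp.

(3.7422, -2.2288, 2.4694)

step 1: θ'=2.0944 (straight) → pose (3.1250, -5.0825, 2.0944)
step 2: θ'=2.0944 (straight) → pose (0.6250, -0.7524, 2.0944)
step 3: θ'=3.5944 (R=-2.3333) → pose (3.6665, -1.6839, 3.5944)
step 4: θ'=2.4694 (R=-0.6667) → pose (2.9597, -1.6061, 2.4694)
step 5: θ'=2.4694 (straight) → pose (3.7422, -2.2288, 2.4694)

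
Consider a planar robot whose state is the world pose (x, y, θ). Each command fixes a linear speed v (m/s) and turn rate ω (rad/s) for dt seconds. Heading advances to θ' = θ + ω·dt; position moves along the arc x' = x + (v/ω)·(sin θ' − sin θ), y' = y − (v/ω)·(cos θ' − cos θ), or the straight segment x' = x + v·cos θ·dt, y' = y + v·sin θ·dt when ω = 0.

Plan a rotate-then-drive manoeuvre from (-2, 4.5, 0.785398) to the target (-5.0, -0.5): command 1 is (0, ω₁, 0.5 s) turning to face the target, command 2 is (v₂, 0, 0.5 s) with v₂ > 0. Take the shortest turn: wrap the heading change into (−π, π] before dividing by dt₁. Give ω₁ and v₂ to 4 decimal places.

ω₁ = -5.7932, v₂ = 11.6619

heading to target = atan2(-0.5−4.5, -5−-2) = -2.1112
Δθ = wrap(-2.1112 − 0.7854) = -2.8966; ω₁ = Δθ/dt₁ = -5.7932
distance = √((-5−-2)² + (-0.5−4.5)²) = 5.8310; v₂ = distance/dt₂ = 11.6619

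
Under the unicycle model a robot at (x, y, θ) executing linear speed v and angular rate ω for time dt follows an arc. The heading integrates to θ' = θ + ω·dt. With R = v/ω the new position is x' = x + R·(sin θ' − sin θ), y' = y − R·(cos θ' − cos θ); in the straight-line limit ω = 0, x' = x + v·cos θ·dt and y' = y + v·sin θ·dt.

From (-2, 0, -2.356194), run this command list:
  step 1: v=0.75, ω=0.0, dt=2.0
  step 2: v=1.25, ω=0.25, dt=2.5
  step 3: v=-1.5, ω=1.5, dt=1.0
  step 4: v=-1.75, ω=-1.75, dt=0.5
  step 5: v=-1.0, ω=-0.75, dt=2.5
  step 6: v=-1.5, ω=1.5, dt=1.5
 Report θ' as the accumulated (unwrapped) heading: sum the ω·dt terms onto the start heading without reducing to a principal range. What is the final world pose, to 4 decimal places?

(-4.3967, 1.5060, -0.7312)

step 1: θ'=-2.3562 (straight) → pose (-3.0607, -1.0607, -2.3562)
step 2: θ'=-1.7312 (R=5.0000) → pose (-4.4609, -3.7976, -1.7312)
step 3: θ'=-0.2312 (R=-1.0000) → pose (-5.2190, -2.6645, -0.2312)
step 4: θ'=-1.1062 (R=1.0000) → pose (-5.8838, -2.1392, -1.1062)
step 5: θ'=-2.9812 (R=1.3333) → pose (-4.9048, -0.2256, -2.9812)
step 6: θ'=-0.7312 (R=-1.0000) → pose (-4.3967, 1.5060, -0.7312)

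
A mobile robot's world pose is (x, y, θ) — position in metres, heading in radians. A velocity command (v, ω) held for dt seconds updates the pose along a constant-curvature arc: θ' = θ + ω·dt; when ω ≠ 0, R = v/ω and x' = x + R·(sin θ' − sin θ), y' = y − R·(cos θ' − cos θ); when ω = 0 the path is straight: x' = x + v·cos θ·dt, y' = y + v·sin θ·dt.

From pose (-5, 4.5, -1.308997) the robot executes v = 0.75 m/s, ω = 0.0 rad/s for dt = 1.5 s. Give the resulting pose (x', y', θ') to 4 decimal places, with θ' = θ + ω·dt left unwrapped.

(-4.7088, 3.4133, -1.3090)

θ' = -1.3090 + 0.0·1.5 = -1.3090
ω = 0 → straight: x' = -5 + 0.75·cos(-1.3090)·1.5 = -4.7088
y' = 4.5 + 0.75·sin(-1.3090)·1.5 = 3.4133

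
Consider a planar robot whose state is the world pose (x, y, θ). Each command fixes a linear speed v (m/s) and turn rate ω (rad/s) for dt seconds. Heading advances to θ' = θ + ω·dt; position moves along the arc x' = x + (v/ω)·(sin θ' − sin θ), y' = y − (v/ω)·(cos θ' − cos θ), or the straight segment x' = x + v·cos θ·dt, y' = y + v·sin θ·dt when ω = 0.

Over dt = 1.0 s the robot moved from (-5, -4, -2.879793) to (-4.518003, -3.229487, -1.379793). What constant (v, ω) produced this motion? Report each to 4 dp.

Δθ = -1.379793 − -2.879793 = 1.500000
ω = Δθ/dt = 1.500000/1.0 = 1.5000
R = −Δy/(cos θ' − cos θ) = -0.6667
v = R·ω = -0.6667·1.5000 = -1.0000

v = -1.0000, ω = 1.5000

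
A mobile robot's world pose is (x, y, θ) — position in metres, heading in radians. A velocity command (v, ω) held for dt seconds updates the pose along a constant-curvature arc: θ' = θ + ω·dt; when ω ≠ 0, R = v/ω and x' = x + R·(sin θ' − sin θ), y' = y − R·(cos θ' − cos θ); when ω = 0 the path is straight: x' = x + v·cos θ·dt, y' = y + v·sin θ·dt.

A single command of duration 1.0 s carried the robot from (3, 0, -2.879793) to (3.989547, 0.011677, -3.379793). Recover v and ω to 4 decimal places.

Δθ = -3.379793 − -2.879793 = -0.500000
ω = Δθ/dt = -0.500000/1.0 = -0.5000
R = Δx/(sin θ' − sin θ) = 2.0000
v = R·ω = 2.0000·-0.5000 = -1.0000

v = -1.0000, ω = -0.5000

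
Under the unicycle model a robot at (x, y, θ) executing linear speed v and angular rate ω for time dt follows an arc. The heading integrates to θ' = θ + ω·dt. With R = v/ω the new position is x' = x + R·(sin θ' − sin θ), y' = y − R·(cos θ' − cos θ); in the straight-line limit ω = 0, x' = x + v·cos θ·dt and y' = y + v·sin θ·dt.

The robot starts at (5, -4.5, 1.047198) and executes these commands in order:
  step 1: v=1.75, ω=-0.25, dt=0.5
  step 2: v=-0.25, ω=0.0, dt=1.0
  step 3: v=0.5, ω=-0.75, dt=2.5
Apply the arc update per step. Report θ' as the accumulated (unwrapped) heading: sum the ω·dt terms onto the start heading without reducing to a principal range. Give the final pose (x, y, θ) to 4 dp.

step 1: θ'=0.9222 (R=-7.0000) → pose (5.4837, -3.7715, 0.9222)
step 2: θ'=0.9222 (straight) → pose (5.3326, -3.9707, 0.9222)
step 3: θ'=-0.9528 (R=-0.6667) → pose (6.4073, -3.9872, -0.9528)

(6.4073, -3.9872, -0.9528)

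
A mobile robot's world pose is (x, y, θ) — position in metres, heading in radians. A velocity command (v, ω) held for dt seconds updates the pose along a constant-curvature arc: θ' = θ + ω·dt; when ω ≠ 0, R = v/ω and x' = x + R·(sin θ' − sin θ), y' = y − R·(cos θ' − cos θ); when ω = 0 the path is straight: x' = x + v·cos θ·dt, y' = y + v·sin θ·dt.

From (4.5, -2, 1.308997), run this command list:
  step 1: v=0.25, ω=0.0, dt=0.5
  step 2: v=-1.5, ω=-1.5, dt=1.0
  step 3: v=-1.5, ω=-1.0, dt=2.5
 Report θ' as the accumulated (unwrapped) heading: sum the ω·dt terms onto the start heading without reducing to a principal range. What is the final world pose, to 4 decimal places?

(3.0081, 0.2208, -2.6910)

step 1: θ'=1.3090 (straight) → pose (4.5324, -1.8793, 1.3090)
step 2: θ'=-0.1910 (R=1.0000) → pose (3.3766, -2.6023, -0.1910)
step 3: θ'=-2.6910 (R=1.5000) → pose (3.0081, 0.2208, -2.6910)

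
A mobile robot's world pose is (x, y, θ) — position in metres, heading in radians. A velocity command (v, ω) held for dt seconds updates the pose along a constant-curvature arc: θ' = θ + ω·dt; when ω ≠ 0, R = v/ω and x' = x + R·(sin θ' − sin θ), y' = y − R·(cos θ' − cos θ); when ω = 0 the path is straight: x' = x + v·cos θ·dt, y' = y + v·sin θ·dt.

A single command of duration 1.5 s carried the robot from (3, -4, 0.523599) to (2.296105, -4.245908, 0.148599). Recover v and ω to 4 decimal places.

Δθ = 0.148599 − 0.523599 = -0.375000
ω = Δθ/dt = -0.375000/1.5 = -0.2500
R = Δx/(sin θ' − sin θ) = 2.0000
v = R·ω = 2.0000·-0.2500 = -0.5000

v = -0.5000, ω = -0.2500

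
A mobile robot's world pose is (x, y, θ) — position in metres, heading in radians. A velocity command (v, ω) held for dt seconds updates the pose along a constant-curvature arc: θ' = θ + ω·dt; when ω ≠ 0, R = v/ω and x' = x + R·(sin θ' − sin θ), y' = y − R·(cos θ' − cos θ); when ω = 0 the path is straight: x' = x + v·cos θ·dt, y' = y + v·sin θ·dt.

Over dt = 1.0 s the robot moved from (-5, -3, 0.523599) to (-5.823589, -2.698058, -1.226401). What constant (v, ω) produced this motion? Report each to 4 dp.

Δθ = -1.226401 − 0.523599 = -1.750000
ω = Δθ/dt = -1.750000/1.0 = -1.7500
R = Δx/(sin θ' − sin θ) = 0.5714
v = R·ω = 0.5714·-1.7500 = -1.0000

v = -1.0000, ω = -1.7500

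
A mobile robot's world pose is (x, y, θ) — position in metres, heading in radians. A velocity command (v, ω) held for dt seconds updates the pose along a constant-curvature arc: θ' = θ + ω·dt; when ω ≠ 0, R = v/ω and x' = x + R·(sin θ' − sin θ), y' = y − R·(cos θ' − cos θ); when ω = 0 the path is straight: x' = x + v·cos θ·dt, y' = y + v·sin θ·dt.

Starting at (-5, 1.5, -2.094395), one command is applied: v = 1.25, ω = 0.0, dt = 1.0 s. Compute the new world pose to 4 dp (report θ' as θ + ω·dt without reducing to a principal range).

(-5.6250, 0.4175, -2.0944)

θ' = -2.0944 + 0.0·1.0 = -2.0944
ω = 0 → straight: x' = -5 + 1.25·cos(-2.0944)·1.0 = -5.6250
y' = 1.5 + 1.25·sin(-2.0944)·1.0 = 0.4175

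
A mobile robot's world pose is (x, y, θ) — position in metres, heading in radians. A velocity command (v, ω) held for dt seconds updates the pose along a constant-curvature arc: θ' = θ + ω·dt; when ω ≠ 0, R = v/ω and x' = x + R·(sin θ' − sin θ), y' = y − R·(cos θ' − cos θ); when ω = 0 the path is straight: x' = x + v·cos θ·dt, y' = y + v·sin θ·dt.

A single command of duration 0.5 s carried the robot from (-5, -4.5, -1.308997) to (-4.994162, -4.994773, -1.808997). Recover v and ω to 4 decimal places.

v = 1.0000, ω = -1.0000

Δθ = -1.808997 − -1.308997 = -0.500000
ω = Δθ/dt = -0.500000/0.5 = -1.0000
R = −Δy/(cos θ' − cos θ) = -1.0000
v = R·ω = -1.0000·-1.0000 = 1.0000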